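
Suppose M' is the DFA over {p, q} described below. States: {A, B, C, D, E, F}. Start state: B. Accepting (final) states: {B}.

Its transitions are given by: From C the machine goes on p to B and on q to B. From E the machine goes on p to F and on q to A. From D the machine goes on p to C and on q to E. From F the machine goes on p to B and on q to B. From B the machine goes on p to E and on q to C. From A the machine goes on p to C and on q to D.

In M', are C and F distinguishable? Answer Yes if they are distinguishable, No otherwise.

No

All states are reachable from the start state.
Start with accepting vs non-accepting: {B} | {A,C,D,E,F}.
Split {A,C,D,E,F} by δ(·,p) → {A,D,E} and {C,F}.
The partition is now stable with 3 blocks: {B} | {A,D,E} | {C,F}.
C and F lie in the same block of the stable partition, so they are equivalent — no string distinguishes them.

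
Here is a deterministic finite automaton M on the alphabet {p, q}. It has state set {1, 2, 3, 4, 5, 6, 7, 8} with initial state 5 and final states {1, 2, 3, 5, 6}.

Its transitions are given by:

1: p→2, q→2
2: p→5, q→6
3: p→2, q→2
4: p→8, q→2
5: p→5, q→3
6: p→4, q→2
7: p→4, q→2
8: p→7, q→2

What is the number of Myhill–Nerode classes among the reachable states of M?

5

First remove the unreachable states {1}; 7 states remain.
P0 = {2,3,5,6} | {4,7,8}.
Refine {2,3,5,6} on symbol p: members go to different blocks, giving {2,3,5} and {6}.
Split {2,3,5} by δ(·,q) → {3,5} and {2}.
On input p, block {3,5} splits into {3} and {5}.
Stable partition: {3} | {4,7,8} | {6} | {2} | {5} — 5 equivalence classes.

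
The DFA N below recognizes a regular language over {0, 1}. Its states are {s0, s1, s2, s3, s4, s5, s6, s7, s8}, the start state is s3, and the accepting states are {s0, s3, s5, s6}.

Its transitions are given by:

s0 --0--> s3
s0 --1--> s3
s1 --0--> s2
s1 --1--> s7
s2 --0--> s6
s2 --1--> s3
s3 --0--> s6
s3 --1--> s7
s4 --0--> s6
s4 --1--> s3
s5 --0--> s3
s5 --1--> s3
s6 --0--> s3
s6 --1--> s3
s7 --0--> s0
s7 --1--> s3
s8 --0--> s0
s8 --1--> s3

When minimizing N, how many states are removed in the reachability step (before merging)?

Starting at s3 and following transitions, the reachable set is {s0, s3, s6, s7}. That leaves s1, s2, s4, s5, s8 unreachable — 5 in total.

5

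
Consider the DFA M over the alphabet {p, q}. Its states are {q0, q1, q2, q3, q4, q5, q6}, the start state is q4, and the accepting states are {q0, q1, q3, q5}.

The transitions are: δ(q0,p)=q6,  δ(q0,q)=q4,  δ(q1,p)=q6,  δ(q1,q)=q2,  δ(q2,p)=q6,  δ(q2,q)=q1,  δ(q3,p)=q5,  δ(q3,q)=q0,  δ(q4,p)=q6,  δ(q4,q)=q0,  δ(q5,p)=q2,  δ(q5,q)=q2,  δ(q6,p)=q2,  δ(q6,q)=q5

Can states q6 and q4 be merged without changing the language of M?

States {q3} cannot be reached from the start state, so discard them.
P0 = {q0,q1,q5} | {q2,q4,q6}.
The partition is now stable with 2 blocks: {q0,q1,q5} | {q2,q4,q6}.
q6 and q4 lie in the same block of the stable partition, so they are equivalent — no string distinguishes them.

Yes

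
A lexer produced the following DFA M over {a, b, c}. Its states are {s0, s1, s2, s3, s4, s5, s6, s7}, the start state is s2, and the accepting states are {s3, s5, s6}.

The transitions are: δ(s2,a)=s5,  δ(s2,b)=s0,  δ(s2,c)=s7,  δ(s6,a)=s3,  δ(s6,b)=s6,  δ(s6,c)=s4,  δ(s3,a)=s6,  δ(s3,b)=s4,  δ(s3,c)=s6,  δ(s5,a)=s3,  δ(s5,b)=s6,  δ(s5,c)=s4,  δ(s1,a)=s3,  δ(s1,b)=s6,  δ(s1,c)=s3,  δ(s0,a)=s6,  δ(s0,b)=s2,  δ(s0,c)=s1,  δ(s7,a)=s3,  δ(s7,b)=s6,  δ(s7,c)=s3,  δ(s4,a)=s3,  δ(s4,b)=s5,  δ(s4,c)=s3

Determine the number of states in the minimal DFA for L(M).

Start with accepting vs non-accepting: {s3,s5,s6} | {s0,s1,s2,s4,s7}.
Refine {s3,s5,s6} on symbol b: members go to different blocks, giving {s5,s6} and {s3}.
Refine {s0,s1,s2,s4,s7} on symbol a: members go to different blocks, giving {s1,s4,s7} and {s0,s2}.
Stable partition: {s5,s6} | {s1,s4,s7} | {s3} | {s0,s2} — 4 equivalence classes.

4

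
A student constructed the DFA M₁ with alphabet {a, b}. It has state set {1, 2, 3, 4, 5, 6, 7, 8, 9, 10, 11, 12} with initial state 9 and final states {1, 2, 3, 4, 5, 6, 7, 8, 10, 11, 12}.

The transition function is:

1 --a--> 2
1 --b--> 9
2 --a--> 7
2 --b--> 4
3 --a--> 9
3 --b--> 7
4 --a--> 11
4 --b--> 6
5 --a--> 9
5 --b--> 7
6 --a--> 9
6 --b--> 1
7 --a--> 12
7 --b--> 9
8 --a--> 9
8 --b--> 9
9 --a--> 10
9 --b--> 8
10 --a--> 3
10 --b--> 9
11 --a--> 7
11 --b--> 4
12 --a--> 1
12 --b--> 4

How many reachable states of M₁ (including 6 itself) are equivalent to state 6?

Reachable states from the start: {1,2,3,4,6,7,8,9,10,11,12}. Unreachable: {5} — drop them.
P0 = {1,2,3,4,6,7,8,10,11,12} | {9}.
Refine {1,2,3,4,6,7,8,10,11,12} on symbol a: members go to different blocks, giving {1,2,4,7,10,11,12} and {3,6,8}.
On input a, block {1,2,4,7,10,11,12} splits into {1,2,4,7,11,12} and {10}.
On input b, block {1,2,4,7,11,12} splits into {2,11,12} and {1,7} and {4}.
Refine {3,6,8} on symbol b: members go to different blocks, giving {3,6} and {8}.
No further refinement is possible. Final partition (7 blocks): {2,11,12} | {9} | {3,6} | {10} | {1,7} | {4} | {8}.
The equivalence class containing 6 is {3,6}, of size 2.

2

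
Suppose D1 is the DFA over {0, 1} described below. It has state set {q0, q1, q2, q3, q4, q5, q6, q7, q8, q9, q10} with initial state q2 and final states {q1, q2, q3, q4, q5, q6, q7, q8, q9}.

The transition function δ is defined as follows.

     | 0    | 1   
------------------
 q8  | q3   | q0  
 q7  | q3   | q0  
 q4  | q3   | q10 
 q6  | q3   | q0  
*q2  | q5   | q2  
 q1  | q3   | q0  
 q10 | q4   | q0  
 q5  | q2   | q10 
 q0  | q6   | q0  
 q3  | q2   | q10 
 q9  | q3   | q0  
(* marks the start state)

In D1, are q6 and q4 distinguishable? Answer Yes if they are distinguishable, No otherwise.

States {q1,q7,q8,q9} cannot be reached from the start state, so discard them.
Start with accepting vs non-accepting: {q2,q3,q4,q5,q6} | {q0,q10}.
On input 1, block {q2,q3,q4,q5,q6} splits into {q3,q4,q5,q6} and {q2}.
Split {q3,q4,q5,q6} by δ(·,0) → {q3,q5} and {q4,q6}.
Stable partition: {q3,q5} | {q0,q10} | {q2} | {q4,q6} — 4 equivalence classes.
q6 and q4 lie in the same block of the stable partition, so they are equivalent — no string distinguishes them.

No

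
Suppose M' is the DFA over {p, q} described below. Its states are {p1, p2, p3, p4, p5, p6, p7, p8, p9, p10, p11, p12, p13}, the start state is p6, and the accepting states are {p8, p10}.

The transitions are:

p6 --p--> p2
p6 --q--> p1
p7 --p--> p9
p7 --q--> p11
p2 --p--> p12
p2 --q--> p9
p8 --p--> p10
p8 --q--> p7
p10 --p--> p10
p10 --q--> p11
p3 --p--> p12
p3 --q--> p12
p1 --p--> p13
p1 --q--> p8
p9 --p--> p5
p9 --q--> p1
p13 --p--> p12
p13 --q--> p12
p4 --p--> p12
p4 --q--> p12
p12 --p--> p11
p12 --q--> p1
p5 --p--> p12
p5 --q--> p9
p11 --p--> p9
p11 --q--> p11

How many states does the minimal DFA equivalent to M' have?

7

States {p3,p4} cannot be reached from the start state, so discard them.
P0 = {p8,p10} | {p1,p2,p5,p6,p7,p9,p11,p12,p13}.
Split {p1,p2,p5,p6,p7,p9,p11,p12,p13} by δ(·,q) → {p2,p5,p6,p7,p9,p11,p12,p13} and {p1}.
Refine {p2,p5,p6,p7,p9,p11,p12,p13} on symbol q: members go to different blocks, giving {p2,p5,p7,p11,p13} and {p6,p9,p12}.
Refine {p2,p5,p7,p11,p13} on symbol q: members go to different blocks, giving {p2,p5,p13} and {p7,p11}.
On input p, block {p6,p9,p12} splits into {p6,p9} and {p12}.
Split {p2,p5,p13} by δ(·,q) → {p2,p5} and {p13}.
No further refinement is possible. Final partition (7 blocks): {p8,p10} | {p2,p5} | {p1} | {p6,p9} | {p7,p11} | {p12} | {p13}.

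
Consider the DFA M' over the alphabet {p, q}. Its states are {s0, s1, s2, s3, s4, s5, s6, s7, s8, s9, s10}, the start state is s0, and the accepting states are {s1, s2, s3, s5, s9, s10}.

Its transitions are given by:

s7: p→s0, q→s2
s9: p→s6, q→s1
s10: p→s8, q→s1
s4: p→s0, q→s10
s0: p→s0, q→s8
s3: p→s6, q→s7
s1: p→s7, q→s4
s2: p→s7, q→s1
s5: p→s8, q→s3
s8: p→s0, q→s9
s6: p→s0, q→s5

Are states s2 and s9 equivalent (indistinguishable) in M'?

Yes

Every state is reachable, so we keep all 11.
P0 = {s1,s2,s3,s5,s9,s10} | {s0,s4,s6,s7,s8}.
Refine {s1,s2,s3,s5,s9,s10} on symbol q: members go to different blocks, giving {s2,s5,s9,s10} and {s1,s3}.
Split {s0,s4,s6,s7,s8} by δ(·,q) → {s4,s6,s7,s8} and {s0}.
Stable partition: {s2,s5,s9,s10} | {s4,s6,s7,s8} | {s1,s3} | {s0} — 4 equivalence classes.
s2 and s9 lie in the same block of the stable partition, so they are equivalent — no string distinguishes them.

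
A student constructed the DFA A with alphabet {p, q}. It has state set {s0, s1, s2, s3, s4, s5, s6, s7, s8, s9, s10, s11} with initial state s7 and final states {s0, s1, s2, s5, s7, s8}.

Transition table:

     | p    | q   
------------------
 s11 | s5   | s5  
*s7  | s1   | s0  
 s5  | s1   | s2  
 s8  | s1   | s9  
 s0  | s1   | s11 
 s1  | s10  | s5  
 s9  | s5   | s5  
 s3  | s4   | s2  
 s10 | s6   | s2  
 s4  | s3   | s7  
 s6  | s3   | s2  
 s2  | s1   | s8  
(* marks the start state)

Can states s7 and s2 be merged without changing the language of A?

P0 = {s0,s1,s2,s5,s7,s8} | {s3,s4,s6,s9,s10,s11}.
Refine {s0,s1,s2,s5,s7,s8} on symbol p: members go to different blocks, giving {s0,s2,s5,s7,s8} and {s1}.
On input q, block {s0,s2,s5,s7,s8} splits into {s2,s5,s7} and {s0,s8}.
Refine {s2,s5,s7} on symbol q: members go to different blocks, giving {s2,s7} and {s5}.
Split {s3,s4,s6,s9,s10,s11} by δ(·,p) → {s3,s4,s6,s10} and {s9,s11}.
Stable partition: {s2,s7} | {s3,s4,s6,s10} | {s1} | {s0,s8} | {s5} | {s9,s11} — 6 equivalence classes.
s7 and s2 lie in the same block of the stable partition, so they are equivalent — no string distinguishes them.

Yes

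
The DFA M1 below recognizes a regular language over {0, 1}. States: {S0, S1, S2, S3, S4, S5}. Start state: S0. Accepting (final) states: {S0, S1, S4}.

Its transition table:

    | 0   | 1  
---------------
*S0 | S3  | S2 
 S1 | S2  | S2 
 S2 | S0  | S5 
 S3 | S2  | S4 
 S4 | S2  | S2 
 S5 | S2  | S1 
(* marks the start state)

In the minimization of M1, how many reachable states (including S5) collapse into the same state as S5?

2

All states are reachable from the start state.
P0 = {S0,S1,S4} | {S2,S3,S5}.
Refine {S2,S3,S5} on symbol 0: members go to different blocks, giving {S3,S5} and {S2}.
Split {S0,S1,S4} by δ(·,0) → {S1,S4} and {S0}.
The partition is now stable with 4 blocks: {S1,S4} | {S3,S5} | {S2} | {S0}.
State S5 belongs to the block {S3,S5}, which has 2 states.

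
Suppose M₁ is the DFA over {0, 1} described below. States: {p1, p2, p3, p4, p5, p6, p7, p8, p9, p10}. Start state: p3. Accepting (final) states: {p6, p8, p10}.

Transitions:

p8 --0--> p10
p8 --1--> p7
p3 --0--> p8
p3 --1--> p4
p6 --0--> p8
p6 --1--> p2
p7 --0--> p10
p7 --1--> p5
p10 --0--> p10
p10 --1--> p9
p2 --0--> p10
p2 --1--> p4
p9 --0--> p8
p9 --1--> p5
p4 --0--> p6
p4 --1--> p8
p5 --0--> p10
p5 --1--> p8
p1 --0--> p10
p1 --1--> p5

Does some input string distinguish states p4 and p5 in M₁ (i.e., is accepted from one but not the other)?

Reachable states from the start: {p2,p3,p4,p5,p6,p7,p8,p9,p10}. Unreachable: {p1} — drop them.
P0 = {p6,p8,p10} | {p2,p3,p4,p5,p7,p9}.
Refine {p2,p3,p4,p5,p7,p9} on symbol 1: members go to different blocks, giving {p2,p3,p7,p9} and {p4,p5}.
The partition is now stable with 3 blocks: {p6,p8,p10} | {p2,p3,p7,p9} | {p4,p5}.
p4 and p5 lie in the same block of the stable partition, so they are equivalent — no string distinguishes them.

No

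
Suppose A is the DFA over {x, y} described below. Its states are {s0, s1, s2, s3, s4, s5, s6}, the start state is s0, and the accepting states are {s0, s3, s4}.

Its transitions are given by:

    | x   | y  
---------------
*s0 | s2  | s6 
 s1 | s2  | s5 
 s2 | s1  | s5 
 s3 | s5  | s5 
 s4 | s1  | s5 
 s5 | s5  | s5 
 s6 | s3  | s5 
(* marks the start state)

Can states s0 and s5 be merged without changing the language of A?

First remove the unreachable states {s4}; 6 states remain.
Initial partition by acceptance: {s0,s3} | {s1,s2,s5,s6}.
Refine {s1,s2,s5,s6} on symbol x: members go to different blocks, giving {s1,s2,s5} and {s6}.
On input y, block {s0,s3} splits into {s0} and {s3}.
No further refinement is possible. Final partition (4 blocks): {s0} | {s1,s2,s5} | {s6} | {s3}.
s0 and s5 end up in different blocks, so they are distinguishable. For instance, the string 'ε' is accepted from only s0.

No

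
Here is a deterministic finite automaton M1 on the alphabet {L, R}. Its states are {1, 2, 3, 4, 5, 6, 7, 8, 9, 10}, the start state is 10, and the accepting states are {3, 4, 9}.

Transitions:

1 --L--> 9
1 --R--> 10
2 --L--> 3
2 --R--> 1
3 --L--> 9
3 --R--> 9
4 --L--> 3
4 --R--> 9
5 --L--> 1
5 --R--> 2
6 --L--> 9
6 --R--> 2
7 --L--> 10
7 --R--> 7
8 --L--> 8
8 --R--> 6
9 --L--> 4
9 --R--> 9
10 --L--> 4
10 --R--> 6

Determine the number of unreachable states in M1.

3

No path from 10 leads to 5, 7, 8; the other 7 states are all reachable.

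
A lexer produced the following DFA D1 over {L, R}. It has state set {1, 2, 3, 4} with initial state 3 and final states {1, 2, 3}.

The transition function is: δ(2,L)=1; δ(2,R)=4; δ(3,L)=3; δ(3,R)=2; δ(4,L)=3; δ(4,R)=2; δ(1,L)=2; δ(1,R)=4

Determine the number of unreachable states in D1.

0

Every one of the 4 states is reachable from 3.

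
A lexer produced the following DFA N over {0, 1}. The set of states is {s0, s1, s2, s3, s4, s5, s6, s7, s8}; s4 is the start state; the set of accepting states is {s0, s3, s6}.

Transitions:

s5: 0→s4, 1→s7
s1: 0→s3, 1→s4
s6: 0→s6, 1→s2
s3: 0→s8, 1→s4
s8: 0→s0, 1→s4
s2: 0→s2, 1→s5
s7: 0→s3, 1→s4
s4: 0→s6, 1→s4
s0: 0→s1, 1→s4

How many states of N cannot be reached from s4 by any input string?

Exploring from s4, all states are eventually visited, so none are unreachable.

0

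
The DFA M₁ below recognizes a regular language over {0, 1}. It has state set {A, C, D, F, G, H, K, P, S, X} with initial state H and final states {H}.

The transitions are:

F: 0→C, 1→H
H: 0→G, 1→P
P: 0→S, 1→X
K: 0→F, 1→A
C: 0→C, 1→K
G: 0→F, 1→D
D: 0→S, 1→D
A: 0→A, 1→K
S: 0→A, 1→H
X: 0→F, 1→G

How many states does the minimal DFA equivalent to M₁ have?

5

Start with accepting vs non-accepting: {H} | {A,C,D,F,G,K,P,S,X}.
Split {A,C,D,F,G,K,P,S,X} by δ(·,1) → {A,C,D,G,K,P,X} and {F,S}.
Refine {A,C,D,G,K,P,X} on symbol 0: members go to different blocks, giving {D,G,K,P,X} and {A,C}.
Split {D,G,K,P,X} by δ(·,1) → {D,G,P,X} and {K}.
Stable partition: {H} | {D,G,P,X} | {F,S} | {A,C} | {K} — 5 equivalence classes.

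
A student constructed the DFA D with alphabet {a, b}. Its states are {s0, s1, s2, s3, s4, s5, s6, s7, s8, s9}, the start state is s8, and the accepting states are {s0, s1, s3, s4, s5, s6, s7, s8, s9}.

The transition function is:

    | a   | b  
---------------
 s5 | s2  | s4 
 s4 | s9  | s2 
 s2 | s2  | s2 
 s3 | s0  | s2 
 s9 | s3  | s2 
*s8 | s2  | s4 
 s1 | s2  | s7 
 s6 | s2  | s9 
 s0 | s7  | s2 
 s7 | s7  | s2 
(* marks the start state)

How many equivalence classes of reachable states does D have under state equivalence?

Reachable states from the start: {s0,s2,s3,s4,s7,s8,s9}. Unreachable: {s1,s5,s6} — drop them.
P0 = {s0,s3,s4,s7,s8,s9} | {s2}.
Split {s0,s3,s4,s7,s8,s9} by δ(·,a) → {s0,s3,s4,s7,s9} and {s8}.
No further refinement is possible. Final partition (3 blocks): {s0,s3,s4,s7,s9} | {s2} | {s8}.

3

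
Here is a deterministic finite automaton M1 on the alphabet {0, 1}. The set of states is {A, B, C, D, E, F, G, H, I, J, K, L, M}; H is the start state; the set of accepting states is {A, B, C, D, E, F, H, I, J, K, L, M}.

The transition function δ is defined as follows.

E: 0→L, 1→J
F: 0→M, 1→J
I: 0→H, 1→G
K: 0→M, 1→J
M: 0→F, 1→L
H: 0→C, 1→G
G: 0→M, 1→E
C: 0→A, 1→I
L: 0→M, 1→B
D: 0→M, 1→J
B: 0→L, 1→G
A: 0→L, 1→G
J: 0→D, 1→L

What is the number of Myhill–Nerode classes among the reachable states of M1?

States {K} cannot be reached from the start state, so discard them.
Start with accepting vs non-accepting: {A,B,C,D,E,F,H,I,J,L,M} | {G}.
Split {A,B,C,D,E,F,H,I,J,L,M} by δ(·,1) → {C,D,E,F,J,L,M} and {A,B,H,I}.
Split {C,D,E,F,J,L,M} by δ(·,0) → {D,E,F,J,L,M} and {C}.
Split {D,E,F,J,L,M} by δ(·,1) → {D,E,F,J,M} and {L}.
Split {D,E,F,J,M} by δ(·,0) → {D,F,J,M} and {E}.
On input 1, block {D,F,J,M} splits into {D,F} and {J,M}.
On input 0, block {A,B,H,I} splits into {A,B} and {H} and {I}.
The partition is now stable with 9 blocks: {D,F} | {G} | {A,B} | {C} | {L} | {E} | {J,M} | {H} | {I}.

9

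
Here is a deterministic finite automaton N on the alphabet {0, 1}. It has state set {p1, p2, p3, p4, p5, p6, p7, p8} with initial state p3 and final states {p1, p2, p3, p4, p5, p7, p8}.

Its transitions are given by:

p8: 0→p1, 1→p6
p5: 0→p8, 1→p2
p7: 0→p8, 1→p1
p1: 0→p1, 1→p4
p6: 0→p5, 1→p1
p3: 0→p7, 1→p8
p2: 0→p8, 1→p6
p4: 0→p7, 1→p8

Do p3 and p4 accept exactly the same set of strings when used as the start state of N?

Initial partition by acceptance: {p1,p2,p3,p4,p5,p7,p8} | {p6}.
On input 1, block {p1,p2,p3,p4,p5,p7,p8} splits into {p1,p3,p4,p5,p7} and {p2,p8}.
On input 0, block {p1,p3,p4,p5,p7} splits into {p1,p3,p4} and {p5,p7}.
Split {p1,p3,p4} by δ(·,0) → {p3,p4} and {p1}.
On input 0, block {p2,p8} splits into {p2} and {p8}.
Refine {p5,p7} on symbol 1: members go to different blocks, giving {p5} and {p7}.
The partition is now stable with 7 blocks: {p3,p4} | {p6} | {p2} | {p5} | {p1} | {p8} | {p7}.
p3 and p4 lie in the same block of the stable partition, so they are equivalent — no string distinguishes them.

Yes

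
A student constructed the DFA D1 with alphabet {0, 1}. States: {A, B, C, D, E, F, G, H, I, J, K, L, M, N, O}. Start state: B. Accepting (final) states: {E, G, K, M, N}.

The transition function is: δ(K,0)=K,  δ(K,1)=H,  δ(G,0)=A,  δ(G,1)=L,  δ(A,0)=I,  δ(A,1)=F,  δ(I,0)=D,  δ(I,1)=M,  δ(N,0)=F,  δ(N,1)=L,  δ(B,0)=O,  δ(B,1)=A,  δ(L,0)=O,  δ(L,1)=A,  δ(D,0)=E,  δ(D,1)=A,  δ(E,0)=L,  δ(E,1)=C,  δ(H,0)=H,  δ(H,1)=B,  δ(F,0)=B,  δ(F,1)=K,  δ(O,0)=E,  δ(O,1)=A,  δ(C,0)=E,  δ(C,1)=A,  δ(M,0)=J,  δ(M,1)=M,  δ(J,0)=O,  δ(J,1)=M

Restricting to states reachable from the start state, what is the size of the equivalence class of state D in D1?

3

First remove the unreachable states {G,N}; 13 states remain.
P0 = {E,K,M} | {A,B,C,D,F,H,I,J,L,O}.
Split {E,K,M} by δ(·,0) → {E,M} and {K}.
On input 1, block {E,M} splits into {E} and {M}.
Refine {A,B,C,D,F,H,I,J,L,O} on symbol 0: members go to different blocks, giving {A,B,F,H,I,J,L} and {C,D,O}.
Refine {A,B,F,H,I,J,L} on symbol 0: members go to different blocks, giving {B,I,J,L} and {A,F,H}.
Split {B,I,J,L} by δ(·,1) → {B,L} and {I,J}.
Split {A,F,H} by δ(·,0) → {A} and {F} and {H}.
Stable partition: {E} | {B,L} | {K} | {M} | {C,D,O} | {A} | {I,J} | {F} | {H} — 9 equivalence classes.
The equivalence class containing D is {C,D,O}, of size 3.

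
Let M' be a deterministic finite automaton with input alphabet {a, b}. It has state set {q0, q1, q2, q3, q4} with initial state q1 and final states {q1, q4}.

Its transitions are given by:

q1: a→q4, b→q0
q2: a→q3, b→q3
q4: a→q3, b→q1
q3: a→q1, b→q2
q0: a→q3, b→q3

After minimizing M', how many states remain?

Start with accepting vs non-accepting: {q1,q4} | {q0,q2,q3}.
Split {q1,q4} by δ(·,a) → {q1} and {q4}.
On input a, block {q0,q2,q3} splits into {q0,q2} and {q3}.
The partition is now stable with 4 blocks: {q1} | {q0,q2} | {q4} | {q3}.

4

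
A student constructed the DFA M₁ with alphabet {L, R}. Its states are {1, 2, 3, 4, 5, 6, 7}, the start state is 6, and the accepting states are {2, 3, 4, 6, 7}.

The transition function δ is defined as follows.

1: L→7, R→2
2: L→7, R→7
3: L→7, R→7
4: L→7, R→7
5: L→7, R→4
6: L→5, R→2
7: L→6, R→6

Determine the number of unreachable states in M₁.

2

Starting at 6 and following transitions, the reachable set is {2, 4, 5, 6, 7}. That leaves 1, 3 unreachable — 2 in total.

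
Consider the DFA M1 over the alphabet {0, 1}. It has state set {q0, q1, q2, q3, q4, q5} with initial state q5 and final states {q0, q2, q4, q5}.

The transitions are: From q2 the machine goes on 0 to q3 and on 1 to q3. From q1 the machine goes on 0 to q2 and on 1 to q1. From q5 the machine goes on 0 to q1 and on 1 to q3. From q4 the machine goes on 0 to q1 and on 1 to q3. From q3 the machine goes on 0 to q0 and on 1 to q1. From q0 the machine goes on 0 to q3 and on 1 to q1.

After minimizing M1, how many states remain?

2

First remove the unreachable states {q4}; 5 states remain.
Initial partition by acceptance: {q0,q2,q5} | {q1,q3}.
Stable partition: {q0,q2,q5} | {q1,q3} — 2 equivalence classes.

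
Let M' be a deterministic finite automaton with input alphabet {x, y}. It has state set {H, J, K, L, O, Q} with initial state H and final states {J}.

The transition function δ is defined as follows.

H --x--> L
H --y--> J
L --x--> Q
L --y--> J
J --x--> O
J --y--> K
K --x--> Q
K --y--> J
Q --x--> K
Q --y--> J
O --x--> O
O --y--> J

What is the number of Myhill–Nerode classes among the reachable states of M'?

2

P0 = {J} | {H,K,L,O,Q}.
The partition is now stable with 2 blocks: {J} | {H,K,L,O,Q}.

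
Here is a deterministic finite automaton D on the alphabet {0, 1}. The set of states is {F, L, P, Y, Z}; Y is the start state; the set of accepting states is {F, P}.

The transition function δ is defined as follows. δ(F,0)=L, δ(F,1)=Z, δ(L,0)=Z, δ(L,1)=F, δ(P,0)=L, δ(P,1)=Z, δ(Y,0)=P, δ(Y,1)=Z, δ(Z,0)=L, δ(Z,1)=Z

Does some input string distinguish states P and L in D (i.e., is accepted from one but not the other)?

Yes

Every state is reachable, so we keep all 5.
P0 = {F,P} | {L,Y,Z}.
Refine {L,Y,Z} on symbol 0: members go to different blocks, giving {L,Z} and {Y}.
On input 1, block {L,Z} splits into {Z} and {L}.
No further refinement is possible. Final partition (4 blocks): {F,P} | {Z} | {Y} | {L}.
P and L end up in different blocks, so they are distinguishable. For instance, the string 'ε' is accepted from only P.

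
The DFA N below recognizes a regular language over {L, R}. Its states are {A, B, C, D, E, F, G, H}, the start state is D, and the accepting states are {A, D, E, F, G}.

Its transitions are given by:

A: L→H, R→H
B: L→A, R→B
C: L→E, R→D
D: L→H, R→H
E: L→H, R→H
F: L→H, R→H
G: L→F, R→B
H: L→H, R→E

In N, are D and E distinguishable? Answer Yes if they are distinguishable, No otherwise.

No

Reachable states from the start: {D,E,H}. Unreachable: {A,B,C,F,G} — drop them.
P0 = {D,E} | {H}.
The partition is now stable with 2 blocks: {D,E} | {H}.
D and E lie in the same block of the stable partition, so they are equivalent — no string distinguishes them.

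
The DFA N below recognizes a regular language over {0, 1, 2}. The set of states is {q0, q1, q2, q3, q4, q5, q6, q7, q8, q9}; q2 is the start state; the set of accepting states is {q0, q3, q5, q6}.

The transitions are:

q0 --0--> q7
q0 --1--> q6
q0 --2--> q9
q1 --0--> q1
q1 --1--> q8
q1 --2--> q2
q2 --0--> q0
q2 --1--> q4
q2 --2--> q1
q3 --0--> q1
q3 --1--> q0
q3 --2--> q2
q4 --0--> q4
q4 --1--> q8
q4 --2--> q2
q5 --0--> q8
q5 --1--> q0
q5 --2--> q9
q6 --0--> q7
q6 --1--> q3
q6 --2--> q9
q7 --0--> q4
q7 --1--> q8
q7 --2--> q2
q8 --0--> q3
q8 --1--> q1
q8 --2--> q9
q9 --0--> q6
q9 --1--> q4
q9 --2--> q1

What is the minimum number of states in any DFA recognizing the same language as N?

4

Reachable states from the start: {q0,q1,q2,q3,q4,q6,q7,q8,q9}. Unreachable: {q5} — drop them.
Start with accepting vs non-accepting: {q0,q3,q6} | {q1,q2,q4,q7,q8,q9}.
Split {q1,q2,q4,q7,q8,q9} by δ(·,0) → {q1,q4,q7} and {q2,q8,q9}.
Refine {q2,q8,q9} on symbol 2: members go to different blocks, giving {q2,q9} and {q8}.
The partition is now stable with 4 blocks: {q0,q3,q6} | {q1,q4,q7} | {q2,q9} | {q8}.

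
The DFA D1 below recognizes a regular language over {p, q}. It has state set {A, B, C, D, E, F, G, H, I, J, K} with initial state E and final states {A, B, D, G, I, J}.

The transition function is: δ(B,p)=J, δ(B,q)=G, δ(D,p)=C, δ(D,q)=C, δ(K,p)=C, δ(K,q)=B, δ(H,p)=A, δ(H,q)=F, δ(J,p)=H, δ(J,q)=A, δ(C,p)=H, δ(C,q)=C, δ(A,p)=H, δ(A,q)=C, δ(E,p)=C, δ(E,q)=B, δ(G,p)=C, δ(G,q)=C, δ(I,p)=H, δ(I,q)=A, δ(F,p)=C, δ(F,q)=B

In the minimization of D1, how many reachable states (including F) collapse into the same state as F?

2

States {D,I,K} cannot be reached from the start state, so discard them.
Initial partition by acceptance: {A,B,G,J} | {C,E,F,H}.
Refine {A,B,G,J} on symbol p: members go to different blocks, giving {A,G,J} and {B}.
Split {A,G,J} by δ(·,q) → {A,G} and {J}.
On input p, block {C,E,F,H} splits into {C,E,F} and {H}.
On input p, block {A,G} splits into {A} and {G}.
Refine {C,E,F} on symbol p: members go to different blocks, giving {E,F} and {C}.
No further refinement is possible. Final partition (7 blocks): {A} | {E,F} | {B} | {J} | {H} | {G} | {C}.
The equivalence class containing F is {E,F}, of size 2.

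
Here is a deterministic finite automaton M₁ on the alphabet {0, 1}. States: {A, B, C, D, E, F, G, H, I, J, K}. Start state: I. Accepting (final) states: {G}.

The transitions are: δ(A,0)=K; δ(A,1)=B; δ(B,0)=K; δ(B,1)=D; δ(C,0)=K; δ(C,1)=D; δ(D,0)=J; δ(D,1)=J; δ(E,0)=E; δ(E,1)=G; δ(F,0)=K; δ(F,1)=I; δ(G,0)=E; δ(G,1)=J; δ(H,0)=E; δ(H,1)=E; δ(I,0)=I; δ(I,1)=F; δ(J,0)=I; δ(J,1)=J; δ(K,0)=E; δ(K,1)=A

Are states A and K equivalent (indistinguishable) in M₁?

No

First remove the unreachable states {C,H}; 9 states remain.
P0 = {G} | {A,B,D,E,F,I,J,K}.
Refine {A,B,D,E,F,I,J,K} on symbol 1: members go to different blocks, giving {A,B,D,F,I,J,K} and {E}.
Split {A,B,D,F,I,J,K} by δ(·,0) → {A,B,D,F,I,J} and {K}.
Split {A,B,D,F,I,J} by δ(·,0) → {A,B,F} and {D,I,J}.
Split {A,B,F} by δ(·,1) → {B,F} and {A}.
Split {D,I,J} by δ(·,1) → {D,J} and {I}.
Split {B,F} by δ(·,1) → {B} and {F}.
Refine {D,J} on symbol 0: members go to different blocks, giving {D} and {J}.
The partition is now stable with 9 blocks: {G} | {B} | {E} | {K} | {D} | {A} | {I} | {F} | {J}.
A and K end up in different blocks, so they are distinguishable. For instance, the string '01' is accepted from only K.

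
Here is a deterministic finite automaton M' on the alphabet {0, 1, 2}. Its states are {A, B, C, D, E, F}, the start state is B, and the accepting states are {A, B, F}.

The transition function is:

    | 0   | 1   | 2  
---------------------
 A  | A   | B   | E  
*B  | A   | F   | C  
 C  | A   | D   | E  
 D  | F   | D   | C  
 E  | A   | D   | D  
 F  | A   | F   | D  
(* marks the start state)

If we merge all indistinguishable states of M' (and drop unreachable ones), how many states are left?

All states are reachable from the start state.
P0 = {A,B,F} | {C,D,E}.
No further refinement is possible. Final partition (2 blocks): {A,B,F} | {C,D,E}.

2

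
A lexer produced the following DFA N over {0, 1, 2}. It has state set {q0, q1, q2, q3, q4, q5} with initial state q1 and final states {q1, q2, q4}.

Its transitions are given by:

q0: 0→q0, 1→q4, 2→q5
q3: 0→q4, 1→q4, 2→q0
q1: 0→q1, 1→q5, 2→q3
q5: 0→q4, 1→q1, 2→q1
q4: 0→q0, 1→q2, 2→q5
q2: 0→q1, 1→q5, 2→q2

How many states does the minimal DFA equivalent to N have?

6

All states are reachable from the start state.
Initial partition by acceptance: {q1,q2,q4} | {q0,q3,q5}.
Refine {q1,q2,q4} on symbol 0: members go to different blocks, giving {q1,q2} and {q4}.
Split {q1,q2} by δ(·,2) → {q1} and {q2}.
On input 0, block {q0,q3,q5} splits into {q3,q5} and {q0}.
On input 1, block {q3,q5} splits into {q3} and {q5}.
No further refinement is possible. Final partition (6 blocks): {q1} | {q3} | {q4} | {q2} | {q0} | {q5}.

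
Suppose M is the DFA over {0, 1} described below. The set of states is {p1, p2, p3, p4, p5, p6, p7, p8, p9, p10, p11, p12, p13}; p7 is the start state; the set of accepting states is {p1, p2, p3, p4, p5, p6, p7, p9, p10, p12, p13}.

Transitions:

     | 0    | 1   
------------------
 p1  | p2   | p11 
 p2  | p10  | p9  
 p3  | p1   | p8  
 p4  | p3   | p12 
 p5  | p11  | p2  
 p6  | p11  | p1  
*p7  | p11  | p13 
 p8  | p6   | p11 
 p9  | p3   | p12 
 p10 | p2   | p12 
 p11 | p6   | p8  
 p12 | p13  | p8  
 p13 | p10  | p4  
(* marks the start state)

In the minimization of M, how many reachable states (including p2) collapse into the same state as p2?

States {p5} cannot be reached from the start state, so discard them.
P0 = {p1,p2,p3,p4,p6,p7,p9,p10,p12,p13} | {p8,p11}.
On input 0, block {p1,p2,p3,p4,p6,p7,p9,p10,p12,p13} splits into {p1,p2,p3,p4,p9,p10,p12,p13} and {p6,p7}.
Split {p1,p2,p3,p4,p9,p10,p12,p13} by δ(·,1) → {p2,p4,p9,p10,p13} and {p1,p3,p12}.
Split {p2,p4,p9,p10,p13} by δ(·,0) → {p2,p10,p13} and {p4,p9}.
Refine {p2,p10,p13} on symbol 1: members go to different blocks, giving {p2,p13} and {p10}.
On input 1, block {p6,p7} splits into {p6} and {p7}.
Split {p1,p3,p12} by δ(·,0) → {p1,p12} and {p3}.
No further refinement is possible. Final partition (8 blocks): {p2,p13} | {p8,p11} | {p6} | {p1,p12} | {p4,p9} | {p10} | {p7} | {p3}.
State p2 belongs to the block {p2,p13}, which has 2 states.

2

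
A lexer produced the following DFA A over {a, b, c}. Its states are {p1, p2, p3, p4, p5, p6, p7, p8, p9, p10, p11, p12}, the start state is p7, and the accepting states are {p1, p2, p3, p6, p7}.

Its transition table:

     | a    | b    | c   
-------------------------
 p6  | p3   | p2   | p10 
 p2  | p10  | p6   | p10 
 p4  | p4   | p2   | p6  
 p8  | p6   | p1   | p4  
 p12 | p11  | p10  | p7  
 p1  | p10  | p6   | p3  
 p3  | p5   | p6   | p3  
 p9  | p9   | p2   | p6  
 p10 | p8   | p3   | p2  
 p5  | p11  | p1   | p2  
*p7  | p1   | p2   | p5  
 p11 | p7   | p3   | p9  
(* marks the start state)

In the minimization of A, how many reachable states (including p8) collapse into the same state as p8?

Reachable states from the start: {p1,p2,p3,p4,p5,p6,p7,p8,p9,p10,p11}. Unreachable: {p12} — drop them.
Initial partition by acceptance: {p1,p2,p3,p6,p7} | {p4,p5,p8,p9,p10,p11}.
Split {p1,p2,p3,p6,p7} by δ(·,a) → {p1,p2,p3} and {p6,p7}.
On input c, block {p1,p2,p3} splits into {p1,p3} and {p2}.
Split {p4,p5,p8,p9,p10,p11} by δ(·,a) → {p4,p5,p9,p10} and {p8,p11}.
Split {p4,p5,p9,p10} by δ(·,a) → {p4,p9} and {p5,p10}.
Stable partition: {p1,p3} | {p4,p9} | {p6,p7} | {p2} | {p8,p11} | {p5,p10} — 6 equivalence classes.
The equivalence class containing p8 is {p8,p11}, of size 2.

2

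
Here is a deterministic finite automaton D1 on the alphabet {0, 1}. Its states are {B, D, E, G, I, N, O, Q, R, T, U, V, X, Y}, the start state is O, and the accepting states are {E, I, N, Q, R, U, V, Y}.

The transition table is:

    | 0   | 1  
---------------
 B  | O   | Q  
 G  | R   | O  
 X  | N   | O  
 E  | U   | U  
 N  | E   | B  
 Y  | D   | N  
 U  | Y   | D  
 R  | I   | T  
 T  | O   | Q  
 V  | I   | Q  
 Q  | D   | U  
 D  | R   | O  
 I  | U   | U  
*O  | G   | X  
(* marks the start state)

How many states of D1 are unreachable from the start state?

1

No path from O leads to V; the other 13 states are all reachable.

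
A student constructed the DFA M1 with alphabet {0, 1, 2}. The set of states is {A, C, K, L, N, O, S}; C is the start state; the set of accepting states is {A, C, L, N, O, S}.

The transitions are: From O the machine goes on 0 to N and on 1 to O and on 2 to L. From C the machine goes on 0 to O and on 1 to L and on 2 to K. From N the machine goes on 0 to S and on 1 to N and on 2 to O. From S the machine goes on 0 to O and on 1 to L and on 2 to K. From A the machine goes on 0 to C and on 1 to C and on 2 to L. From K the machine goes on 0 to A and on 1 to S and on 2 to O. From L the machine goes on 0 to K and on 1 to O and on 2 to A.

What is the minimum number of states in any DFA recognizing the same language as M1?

All states are reachable from the start state.
Start with accepting vs non-accepting: {A,C,L,N,O,S} | {K}.
Refine {A,C,L,N,O,S} on symbol 0: members go to different blocks, giving {A,C,N,O,S} and {L}.
Split {A,C,N,O,S} by δ(·,1) → {A,N,O} and {C,S}.
On input 0, block {A,N,O} splits into {A,N} and {O}.
On input 1, block {A,N} splits into {A} and {N}.
Stable partition: {A} | {K} | {L} | {C,S} | {O} | {N} — 6 equivalence classes.

6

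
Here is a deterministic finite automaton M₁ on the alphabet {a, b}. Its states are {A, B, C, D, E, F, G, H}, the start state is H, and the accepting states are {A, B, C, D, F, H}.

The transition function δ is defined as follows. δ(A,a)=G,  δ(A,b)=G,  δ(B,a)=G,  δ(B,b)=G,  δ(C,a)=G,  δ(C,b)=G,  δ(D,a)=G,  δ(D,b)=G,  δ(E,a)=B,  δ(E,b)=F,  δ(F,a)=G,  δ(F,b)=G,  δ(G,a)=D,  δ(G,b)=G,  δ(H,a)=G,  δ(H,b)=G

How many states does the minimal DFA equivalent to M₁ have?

Reachable states from the start: {D,G,H}. Unreachable: {A,B,C,E,F} — drop them.
Start with accepting vs non-accepting: {D,H} | {G}.
Stable partition: {D,H} | {G} — 2 equivalence classes.

2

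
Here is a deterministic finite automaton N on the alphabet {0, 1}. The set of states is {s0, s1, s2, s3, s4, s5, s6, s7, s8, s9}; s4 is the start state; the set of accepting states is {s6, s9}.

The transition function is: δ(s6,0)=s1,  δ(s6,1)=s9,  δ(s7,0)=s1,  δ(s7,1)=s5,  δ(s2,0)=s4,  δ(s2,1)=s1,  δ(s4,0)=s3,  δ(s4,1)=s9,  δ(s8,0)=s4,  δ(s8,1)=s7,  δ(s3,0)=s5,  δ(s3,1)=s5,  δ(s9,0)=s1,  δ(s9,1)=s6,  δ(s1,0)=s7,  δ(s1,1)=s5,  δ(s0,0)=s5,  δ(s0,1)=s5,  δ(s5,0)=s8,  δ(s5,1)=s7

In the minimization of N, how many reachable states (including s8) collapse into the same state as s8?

1

Reachable states from the start: {s1,s3,s4,s5,s6,s7,s8,s9}. Unreachable: {s0,s2} — drop them.
Start with accepting vs non-accepting: {s6,s9} | {s1,s3,s4,s5,s7,s8}.
Refine {s1,s3,s4,s5,s7,s8} on symbol 1: members go to different blocks, giving {s1,s3,s5,s7,s8} and {s4}.
Split {s1,s3,s5,s7,s8} by δ(·,0) → {s1,s3,s5,s7} and {s8}.
Split {s1,s3,s5,s7} by δ(·,0) → {s1,s3,s7} and {s5}.
Split {s1,s3,s7} by δ(·,0) → {s1,s7} and {s3}.
The partition is now stable with 6 blocks: {s6,s9} | {s1,s7} | {s4} | {s8} | {s5} | {s3}.
State s8 belongs to the block {s8}, which has 1 states.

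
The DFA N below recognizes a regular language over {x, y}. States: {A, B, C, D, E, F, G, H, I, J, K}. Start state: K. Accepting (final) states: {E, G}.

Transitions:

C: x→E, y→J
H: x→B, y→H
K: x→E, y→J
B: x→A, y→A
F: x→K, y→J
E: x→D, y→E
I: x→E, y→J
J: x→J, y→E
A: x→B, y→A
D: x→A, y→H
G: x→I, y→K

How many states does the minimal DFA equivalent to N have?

4

First remove the unreachable states {C,F,G,I}; 7 states remain.
P0 = {E} | {A,B,D,H,J,K}.
Split {A,B,D,H,J,K} by δ(·,x) → {A,B,D,H,J} and {K}.
Split {A,B,D,H,J} by δ(·,y) → {A,B,D,H} and {J}.
Stable partition: {E} | {A,B,D,H} | {K} | {J} — 4 equivalence classes.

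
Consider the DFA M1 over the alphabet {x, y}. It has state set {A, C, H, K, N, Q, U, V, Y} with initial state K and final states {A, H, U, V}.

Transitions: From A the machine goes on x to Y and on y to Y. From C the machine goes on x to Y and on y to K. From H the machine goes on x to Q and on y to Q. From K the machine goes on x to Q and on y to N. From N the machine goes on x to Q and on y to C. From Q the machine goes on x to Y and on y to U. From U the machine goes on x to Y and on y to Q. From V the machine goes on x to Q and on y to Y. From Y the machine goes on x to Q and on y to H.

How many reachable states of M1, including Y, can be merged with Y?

States {A,V} cannot be reached from the start state, so discard them.
P0 = {H,U} | {C,K,N,Q,Y}.
On input y, block {C,K,N,Q,Y} splits into {C,K,N} and {Q,Y}.
No further refinement is possible. Final partition (3 blocks): {H,U} | {C,K,N} | {Q,Y}.
State Y belongs to the block {Q,Y}, which has 2 states.

2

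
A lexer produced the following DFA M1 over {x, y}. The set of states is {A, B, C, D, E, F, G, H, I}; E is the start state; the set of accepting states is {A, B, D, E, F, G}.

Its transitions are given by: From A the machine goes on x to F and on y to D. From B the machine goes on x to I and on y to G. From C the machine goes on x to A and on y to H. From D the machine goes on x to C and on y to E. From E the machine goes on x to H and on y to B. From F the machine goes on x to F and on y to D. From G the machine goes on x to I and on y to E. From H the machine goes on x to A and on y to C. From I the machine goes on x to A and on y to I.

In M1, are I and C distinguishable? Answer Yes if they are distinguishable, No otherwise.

Every state is reachable, so we keep all 9.
Initial partition by acceptance: {A,B,D,E,F,G} | {C,H,I}.
Split {A,B,D,E,F,G} by δ(·,x) → {B,D,E,G} and {A,F}.
Stable partition: {B,D,E,G} | {C,H,I} | {A,F} — 3 equivalence classes.
I and C lie in the same block of the stable partition, so they are equivalent — no string distinguishes them.

No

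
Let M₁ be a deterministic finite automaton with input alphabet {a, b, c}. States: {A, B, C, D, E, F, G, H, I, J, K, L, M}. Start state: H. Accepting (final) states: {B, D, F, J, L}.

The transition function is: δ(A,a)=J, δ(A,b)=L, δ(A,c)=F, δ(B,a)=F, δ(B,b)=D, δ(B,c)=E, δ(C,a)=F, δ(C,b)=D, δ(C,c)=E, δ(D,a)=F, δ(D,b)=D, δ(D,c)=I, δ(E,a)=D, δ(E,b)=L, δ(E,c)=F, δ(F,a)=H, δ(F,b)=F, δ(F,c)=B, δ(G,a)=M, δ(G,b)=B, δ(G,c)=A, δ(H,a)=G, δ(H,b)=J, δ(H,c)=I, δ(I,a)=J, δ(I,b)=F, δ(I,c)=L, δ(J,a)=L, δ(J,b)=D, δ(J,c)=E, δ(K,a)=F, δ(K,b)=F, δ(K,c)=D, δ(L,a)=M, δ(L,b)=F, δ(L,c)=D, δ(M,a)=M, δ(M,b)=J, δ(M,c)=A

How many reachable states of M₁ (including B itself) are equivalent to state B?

3

First remove the unreachable states {C,K}; 11 states remain.
Initial partition by acceptance: {B,D,F,J,L} | {A,E,G,H,I,M}.
Refine {B,D,F,J,L} on symbol a: members go to different blocks, giving {B,D,J} and {F,L}.
Split {A,E,G,H,I,M} by δ(·,a) → {A,E,I} and {G,H,M}.
Stable partition: {B,D,J} | {A,E,I} | {F,L} | {G,H,M} — 4 equivalence classes.
The equivalence class containing B is {B,D,J}, of size 3.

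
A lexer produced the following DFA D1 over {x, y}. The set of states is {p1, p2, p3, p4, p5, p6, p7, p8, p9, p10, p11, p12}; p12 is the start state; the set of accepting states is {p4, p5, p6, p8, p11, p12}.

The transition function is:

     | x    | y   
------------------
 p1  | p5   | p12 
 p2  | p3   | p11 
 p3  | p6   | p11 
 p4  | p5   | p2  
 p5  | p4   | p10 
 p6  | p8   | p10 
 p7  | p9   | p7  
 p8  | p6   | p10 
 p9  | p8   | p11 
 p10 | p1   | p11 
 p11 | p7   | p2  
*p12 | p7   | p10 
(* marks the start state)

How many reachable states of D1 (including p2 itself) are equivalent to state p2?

All states are reachable from the start state.
Initial partition by acceptance: {p4,p5,p6,p8,p11,p12} | {p1,p2,p3,p7,p9,p10}.
On input x, block {p4,p5,p6,p8,p11,p12} splits into {p4,p5,p6,p8} and {p11,p12}.
Refine {p1,p2,p3,p7,p9,p10} on symbol x: members go to different blocks, giving {p1,p3,p9} and {p2,p7,p10}.
Split {p2,p7,p10} by δ(·,y) → {p2,p10} and {p7}.
The partition is now stable with 5 blocks: {p4,p5,p6,p8} | {p1,p3,p9} | {p11,p12} | {p2,p10} | {p7}.
State p2 belongs to the block {p2,p10}, which has 2 states.

2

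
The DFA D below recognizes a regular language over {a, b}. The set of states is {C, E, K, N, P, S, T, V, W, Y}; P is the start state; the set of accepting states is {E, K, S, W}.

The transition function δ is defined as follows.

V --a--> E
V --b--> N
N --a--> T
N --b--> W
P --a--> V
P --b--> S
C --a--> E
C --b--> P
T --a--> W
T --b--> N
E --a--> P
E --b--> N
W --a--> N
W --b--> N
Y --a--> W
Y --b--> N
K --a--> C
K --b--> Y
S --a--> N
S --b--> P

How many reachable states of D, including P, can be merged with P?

2

Reachable states from the start: {E,N,P,S,T,V,W}. Unreachable: {C,K,Y} — drop them.
P0 = {E,S,W} | {N,P,T,V}.
Refine {N,P,T,V} on symbol a: members go to different blocks, giving {T,V} and {N,P}.
Stable partition: {E,S,W} | {T,V} | {N,P} — 3 equivalence classes.
The equivalence class containing P is {N,P}, of size 2.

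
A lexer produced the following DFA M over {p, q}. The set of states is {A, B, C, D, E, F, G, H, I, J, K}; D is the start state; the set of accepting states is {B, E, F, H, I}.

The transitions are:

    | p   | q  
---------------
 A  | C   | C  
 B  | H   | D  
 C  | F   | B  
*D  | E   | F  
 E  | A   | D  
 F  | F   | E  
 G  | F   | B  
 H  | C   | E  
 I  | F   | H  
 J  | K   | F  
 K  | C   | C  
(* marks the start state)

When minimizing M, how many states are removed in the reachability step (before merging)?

BFS from D reaches {A, B, C, D, E, F, H}; the 4 state(s) G, I, J, K are never visited.

4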